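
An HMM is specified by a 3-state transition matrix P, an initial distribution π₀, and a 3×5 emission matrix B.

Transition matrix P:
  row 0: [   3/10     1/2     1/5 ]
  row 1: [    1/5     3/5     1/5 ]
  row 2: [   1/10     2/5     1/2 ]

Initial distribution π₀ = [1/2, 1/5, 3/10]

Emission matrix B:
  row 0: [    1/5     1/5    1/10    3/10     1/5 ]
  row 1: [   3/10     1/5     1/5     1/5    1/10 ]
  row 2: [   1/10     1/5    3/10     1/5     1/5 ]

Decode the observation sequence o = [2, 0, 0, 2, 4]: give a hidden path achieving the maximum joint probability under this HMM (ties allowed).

t=0: δ = [5.000e-02, 4.000e-02, 9.000e-02]  (obs o_0=2)
t=1: δ = [3.000e-03, 1.080e-02, 4.500e-03]  ψ = [0, 2, 2]  (obs o_1=0)
t=2: δ = [4.320e-04, 1.944e-03, 2.250e-04]  ψ = [1, 1, 2]  (obs o_2=0)
t=3: δ = [3.888e-05, 2.333e-04, 1.166e-04]  ψ = [1, 1, 1]  (obs o_3=2)
t=4: δ = [9.331e-06, 1.400e-05, 1.166e-05]  ψ = [1, 1, 2]  (obs o_4=4)
backtrack: best end state = 1; path = [2, 1, 1, 1, 1]

path = [2, 1, 1, 1, 1]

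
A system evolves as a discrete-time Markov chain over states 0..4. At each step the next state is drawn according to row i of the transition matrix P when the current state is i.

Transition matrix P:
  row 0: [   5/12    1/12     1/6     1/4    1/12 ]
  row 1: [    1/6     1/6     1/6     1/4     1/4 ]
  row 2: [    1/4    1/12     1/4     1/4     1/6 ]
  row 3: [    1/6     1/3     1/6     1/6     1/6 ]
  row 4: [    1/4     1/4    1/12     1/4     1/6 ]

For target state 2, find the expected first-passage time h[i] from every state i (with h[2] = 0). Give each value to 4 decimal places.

h = [6.4678, 6.5783, 0.0000, 6.5400, 7.0758]

First-step conditioning: h[2] = 0; for i ≠ 2, h[i] = 1 + Σ_k P[i][k]·h[k].
  h[0] = 1 + 5/12·h[0] + 1/12·h[1] + 1/4·h[3] + 1/12·h[4]
  h[1] = 1 + 1/6·h[0] + 1/6·h[1] + 1/4·h[3] + 1/4·h[4]
  h[3] = 1 + 1/6·h[0] + 1/3·h[1] + 1/6·h[3] + 1/6·h[4]
  h[4] = 1 + 1/4·h[0] + 1/4·h[1] + 1/4·h[3] + 1/6·h[4]
Solving the 4×4 linear system over states ≠ 2 gives exactly h = [9126/1411, 546/83, 0, 9228/1411, 9984/1411] (h[2] = 0 is the target).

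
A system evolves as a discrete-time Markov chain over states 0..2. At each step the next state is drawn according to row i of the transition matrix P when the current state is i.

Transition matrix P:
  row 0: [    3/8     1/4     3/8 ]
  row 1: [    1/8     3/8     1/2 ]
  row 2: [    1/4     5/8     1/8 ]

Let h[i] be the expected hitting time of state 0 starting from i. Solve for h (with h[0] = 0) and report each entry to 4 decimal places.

h = [0.0000, 5.8667, 5.3333]

First-step conditioning: h[0] = 0; for i ≠ 0, h[i] = 1 + Σ_k P[i][k]·h[k].
  h[1] = 1 + 3/8·h[1] + 1/2·h[2]
  h[2] = 1 + 5/8·h[1] + 1/8·h[2]
Solving the 2×2 linear system over states ≠ 0 gives exactly h = [0, 88/15, 16/3] (h[0] = 0 is the target).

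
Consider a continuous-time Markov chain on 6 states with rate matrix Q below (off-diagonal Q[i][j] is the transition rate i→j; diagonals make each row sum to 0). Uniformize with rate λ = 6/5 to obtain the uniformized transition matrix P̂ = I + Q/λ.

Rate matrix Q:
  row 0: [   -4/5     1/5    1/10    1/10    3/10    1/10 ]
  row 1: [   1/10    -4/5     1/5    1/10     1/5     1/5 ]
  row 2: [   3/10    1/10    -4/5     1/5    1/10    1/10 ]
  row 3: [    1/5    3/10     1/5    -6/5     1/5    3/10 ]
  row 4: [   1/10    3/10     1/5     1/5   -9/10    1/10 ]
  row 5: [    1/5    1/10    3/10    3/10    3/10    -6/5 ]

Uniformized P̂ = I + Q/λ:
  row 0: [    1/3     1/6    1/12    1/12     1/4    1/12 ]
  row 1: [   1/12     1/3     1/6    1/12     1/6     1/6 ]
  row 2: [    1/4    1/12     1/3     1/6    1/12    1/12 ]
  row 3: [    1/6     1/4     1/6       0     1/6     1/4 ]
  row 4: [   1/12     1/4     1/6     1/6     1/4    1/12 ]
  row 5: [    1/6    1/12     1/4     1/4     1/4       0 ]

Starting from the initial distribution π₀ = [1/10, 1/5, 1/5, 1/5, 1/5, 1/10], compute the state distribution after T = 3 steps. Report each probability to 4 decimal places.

t=0: π = [0.1000, 0.2000, 0.2000, 0.2000, 0.2000, 0.1000]
t=1: π = [0.1667, 0.2083, 0.2000, 0.1167, 0.1833, 0.1250]
t=2: π = [0.1785, 0.1993, 0.1965, 0.1264, 0.1896, 0.1097]
t=3: π = [0.1804, 0.2007, 0.1937, 0.1233, 0.1901, 0.1119]

π = [0.1804, 0.2007, 0.1937, 0.1233, 0.1901, 0.1119]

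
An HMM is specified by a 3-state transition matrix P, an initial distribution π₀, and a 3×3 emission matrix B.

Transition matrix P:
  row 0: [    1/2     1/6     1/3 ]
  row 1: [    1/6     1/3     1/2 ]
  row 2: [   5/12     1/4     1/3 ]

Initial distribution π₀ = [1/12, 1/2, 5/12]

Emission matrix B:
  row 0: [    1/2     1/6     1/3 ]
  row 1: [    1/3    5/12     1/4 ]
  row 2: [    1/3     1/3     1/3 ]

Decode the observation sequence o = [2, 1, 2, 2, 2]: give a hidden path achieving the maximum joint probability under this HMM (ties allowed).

path = [1, 2, 0, 0, 0]

t=0: δ = [2.778e-02, 1.250e-01, 1.389e-01]  (obs o_0=2)
t=1: δ = [9.645e-03, 1.736e-02, 2.083e-02]  ψ = [2, 1, 1]  (obs o_1=1)
t=2: δ = [2.894e-03, 1.447e-03, 2.894e-03]  ψ = [2, 1, 1]  (obs o_2=2)
t=3: δ = [4.823e-04, 1.808e-04, 3.215e-04]  ψ = [0, 2, 0]  (obs o_3=2)
t=4: δ = [8.038e-05, 2.009e-05, 5.358e-05]  ψ = [0, 0, 0]  (obs o_4=2)
backtrack: best end state = 0; path = [1, 2, 0, 0, 0]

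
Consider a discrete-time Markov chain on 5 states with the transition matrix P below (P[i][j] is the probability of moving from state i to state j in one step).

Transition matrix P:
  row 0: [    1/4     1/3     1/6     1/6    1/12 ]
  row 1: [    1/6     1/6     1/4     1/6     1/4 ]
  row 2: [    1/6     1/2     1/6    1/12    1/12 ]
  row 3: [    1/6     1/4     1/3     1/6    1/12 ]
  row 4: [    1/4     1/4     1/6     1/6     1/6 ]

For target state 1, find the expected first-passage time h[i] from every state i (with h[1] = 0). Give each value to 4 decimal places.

h = [2.8972, 0.0000, 2.4011, 3.0559, 3.1606]

First-step conditioning: h[1] = 0; for i ≠ 1, h[i] = 1 + Σ_k P[i][k]·h[k].
  h[0] = 1 + 1/4·h[0] + 1/6·h[2] + 1/6·h[3] + 1/12·h[4]
  h[2] = 1 + 1/6·h[0] + 1/6·h[2] + 1/12·h[3] + 1/12·h[4]
  h[3] = 1 + 1/6·h[0] + 1/3·h[2] + 1/6·h[3] + 1/12·h[4]
  h[4] = 1 + 1/4·h[0] + 1/6·h[2] + 1/6·h[3] + 1/6·h[4]
Solving the 4×4 linear system over states ≠ 1 gives exactly h = [4818/1663, 0, 3993/1663, 5082/1663, 5256/1663] (h[1] = 0 is the target).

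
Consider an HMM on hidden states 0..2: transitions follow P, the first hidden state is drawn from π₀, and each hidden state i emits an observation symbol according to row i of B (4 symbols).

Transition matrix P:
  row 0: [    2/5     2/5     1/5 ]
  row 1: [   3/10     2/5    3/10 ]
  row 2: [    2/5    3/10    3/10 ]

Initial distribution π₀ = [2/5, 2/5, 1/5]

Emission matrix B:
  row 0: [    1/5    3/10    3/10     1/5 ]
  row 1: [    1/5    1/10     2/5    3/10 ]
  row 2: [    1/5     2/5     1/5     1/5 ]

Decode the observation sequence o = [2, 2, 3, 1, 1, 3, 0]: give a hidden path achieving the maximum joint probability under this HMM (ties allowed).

path = [1, 1, 1, 2, 0, 1, 1]

t=0: δ = [1.200e-01, 1.600e-01, 4.000e-02]  (obs o_0=2)
t=1: δ = [1.440e-02, 2.560e-02, 9.600e-03]  ψ = [0, 1, 1]  (obs o_1=2)
t=2: δ = [1.536e-03, 3.072e-03, 1.536e-03]  ψ = [1, 1, 1]  (obs o_2=3)
t=3: δ = [2.765e-04, 1.229e-04, 3.686e-04]  ψ = [1, 1, 1]  (obs o_3=1)
t=4: δ = [4.424e-05, 1.106e-05, 4.424e-05]  ψ = [2, 0, 2]  (obs o_4=1)
t=5: δ = [3.539e-06, 5.308e-06, 2.654e-06]  ψ = [0, 0, 2]  (obs o_5=3)
t=6: δ = [3.185e-07, 4.247e-07, 3.185e-07]  ψ = [1, 1, 1]  (obs o_6=0)
backtrack: best end state = 1; path = [1, 1, 1, 2, 0, 1, 1]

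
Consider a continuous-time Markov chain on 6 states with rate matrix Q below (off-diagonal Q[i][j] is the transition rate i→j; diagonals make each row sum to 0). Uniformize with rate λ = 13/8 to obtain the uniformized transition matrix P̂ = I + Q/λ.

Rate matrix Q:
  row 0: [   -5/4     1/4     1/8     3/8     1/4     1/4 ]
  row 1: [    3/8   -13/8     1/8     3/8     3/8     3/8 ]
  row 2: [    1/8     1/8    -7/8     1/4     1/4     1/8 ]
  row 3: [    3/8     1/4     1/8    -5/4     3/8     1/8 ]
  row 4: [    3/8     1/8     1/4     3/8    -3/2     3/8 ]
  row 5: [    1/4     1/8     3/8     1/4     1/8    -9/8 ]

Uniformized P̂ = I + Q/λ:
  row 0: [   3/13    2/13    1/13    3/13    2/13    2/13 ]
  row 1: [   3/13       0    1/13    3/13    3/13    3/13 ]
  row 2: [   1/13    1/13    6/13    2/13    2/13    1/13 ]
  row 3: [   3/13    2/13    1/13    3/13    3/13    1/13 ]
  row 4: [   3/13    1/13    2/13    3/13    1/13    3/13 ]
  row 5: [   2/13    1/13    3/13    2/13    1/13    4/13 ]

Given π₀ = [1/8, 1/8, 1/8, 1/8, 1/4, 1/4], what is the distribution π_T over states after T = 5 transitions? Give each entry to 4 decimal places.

π = [0.1890, 0.0994, 0.1865, 0.2034, 0.1524, 0.1692]

t=0: π = [0.1250, 0.1250, 0.1250, 0.1250, 0.2500, 0.2500]
t=1: π = [0.1923, 0.0865, 0.1827, 0.2019, 0.1346, 0.2019]
t=2: π = [0.1871, 0.1006, 0.1886, 0.2012, 0.1501, 0.1723]
t=3: π = [0.1885, 0.0991, 0.1875, 0.2030, 0.1523, 0.1697]
t=4: π = [0.1889, 0.0994, 0.1869, 0.2033, 0.1523, 0.1692]
t=5: π = [0.1890, 0.0994, 0.1865, 0.2034, 0.1524, 0.1692]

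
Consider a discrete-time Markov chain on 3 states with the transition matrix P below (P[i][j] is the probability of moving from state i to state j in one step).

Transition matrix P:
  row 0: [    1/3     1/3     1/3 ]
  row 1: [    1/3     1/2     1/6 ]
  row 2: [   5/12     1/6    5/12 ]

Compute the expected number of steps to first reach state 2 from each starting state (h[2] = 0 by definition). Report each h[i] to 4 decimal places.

First-step conditioning: h[2] = 0; for i ≠ 2, h[i] = 1 + Σ_k P[i][k]·h[k].
  h[0] = 1 + 1/3·h[0] + 1/3·h[1]
  h[1] = 1 + 1/3·h[0] + 1/2·h[1]
Solving the 2×2 linear system over states ≠ 2 gives exactly h = [15/4, 9/2, 0] (h[2] = 0 is the target).

h = [3.7500, 4.5000, 0.0000]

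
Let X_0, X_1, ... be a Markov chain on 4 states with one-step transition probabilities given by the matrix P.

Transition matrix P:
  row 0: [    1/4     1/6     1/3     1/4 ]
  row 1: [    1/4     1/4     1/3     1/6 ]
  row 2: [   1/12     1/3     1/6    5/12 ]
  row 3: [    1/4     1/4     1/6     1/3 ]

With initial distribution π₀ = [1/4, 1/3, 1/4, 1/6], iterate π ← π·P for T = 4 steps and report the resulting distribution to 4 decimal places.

t=0: π = [0.2500, 0.3333, 0.2500, 0.1667]
t=1: π = [0.2083, 0.2500, 0.2639, 0.2778]
t=2: π = [0.2060, 0.2546, 0.2431, 0.2963]
t=3: π = [0.2095, 0.2531, 0.2434, 0.2940]
t=4: π = [0.2094, 0.2528, 0.2438, 0.2940]

π = [0.2094, 0.2528, 0.2438, 0.2940]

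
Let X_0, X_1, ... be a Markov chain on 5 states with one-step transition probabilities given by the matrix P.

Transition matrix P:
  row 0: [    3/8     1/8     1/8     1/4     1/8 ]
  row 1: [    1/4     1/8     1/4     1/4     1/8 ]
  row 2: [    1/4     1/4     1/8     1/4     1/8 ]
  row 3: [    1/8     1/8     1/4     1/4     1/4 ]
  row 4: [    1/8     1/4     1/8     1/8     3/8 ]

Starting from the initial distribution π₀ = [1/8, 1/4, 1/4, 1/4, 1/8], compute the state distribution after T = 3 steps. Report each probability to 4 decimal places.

π = [0.2246, 0.1721, 0.1748, 0.2249, 0.2036]

t=0: π = [0.1250, 0.2500, 0.2500, 0.2500, 0.1250]
t=1: π = [0.2188, 0.1719, 0.1875, 0.2344, 0.1875]
t=2: π = [0.2246, 0.1719, 0.1758, 0.2266, 0.2012]
t=3: π = [0.2246, 0.1721, 0.1748, 0.2249, 0.2036]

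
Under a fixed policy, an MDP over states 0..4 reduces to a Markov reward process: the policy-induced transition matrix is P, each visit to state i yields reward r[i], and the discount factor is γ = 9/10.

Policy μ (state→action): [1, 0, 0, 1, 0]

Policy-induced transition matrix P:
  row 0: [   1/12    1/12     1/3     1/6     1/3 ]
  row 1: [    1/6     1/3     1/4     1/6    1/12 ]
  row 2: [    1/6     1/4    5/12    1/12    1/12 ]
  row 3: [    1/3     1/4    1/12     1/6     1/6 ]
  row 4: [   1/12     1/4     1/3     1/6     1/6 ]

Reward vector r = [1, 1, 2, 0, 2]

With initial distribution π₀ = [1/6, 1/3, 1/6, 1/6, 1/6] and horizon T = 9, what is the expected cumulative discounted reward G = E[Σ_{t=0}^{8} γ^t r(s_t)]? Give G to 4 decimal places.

t=0: π = [0.1667, 0.3333, 0.1667, 0.1667, 0.1667], E[r] = 1.1667, γ^t·E[r] = 1.166667, running G = 1.166667
t=1: π = [0.1667, 0.2500, 0.2778, 0.1528, 0.1528], E[r] = 1.2778, γ^t·E[r] = 1.150000, running G = 2.316667
t=2: π = [0.1655, 0.2431, 0.2975, 0.1435, 0.1505], E[r] = 1.3044, γ^t·E[r] = 1.056563, running G = 3.373229
t=3: π = [0.1643, 0.2427, 0.3020, 0.1419, 0.1492], E[r] = 1.3093, γ^t·E[r] = 0.954492, running G = 4.327721
t=4: π = [0.1642, 0.2428, 0.3028, 0.1415, 0.1487], E[r] = 1.3100, γ^t·E[r] = 0.859465, running G = 5.187186
t=5: π = [0.1642, 0.2429, 0.3030, 0.1414, 0.1486], E[r] = 1.3101, γ^t·E[r] = 0.773591, running G = 5.960777
t=6: π = [0.1642, 0.2429, 0.3030, 0.1414, 0.1485], E[r] = 1.3101, γ^t·E[r] = 0.696244, running G = 6.657021
t=7: π = [0.1642, 0.2429, 0.3030, 0.1414, 0.1485], E[r] = 1.3101, γ^t·E[r] = 0.626622, running G = 7.283643
t=8: π = [0.1642, 0.2429, 0.3030, 0.1414, 0.1485], E[r] = 1.3101, γ^t·E[r] = 0.563960, running G = 7.847602

G = 7.8476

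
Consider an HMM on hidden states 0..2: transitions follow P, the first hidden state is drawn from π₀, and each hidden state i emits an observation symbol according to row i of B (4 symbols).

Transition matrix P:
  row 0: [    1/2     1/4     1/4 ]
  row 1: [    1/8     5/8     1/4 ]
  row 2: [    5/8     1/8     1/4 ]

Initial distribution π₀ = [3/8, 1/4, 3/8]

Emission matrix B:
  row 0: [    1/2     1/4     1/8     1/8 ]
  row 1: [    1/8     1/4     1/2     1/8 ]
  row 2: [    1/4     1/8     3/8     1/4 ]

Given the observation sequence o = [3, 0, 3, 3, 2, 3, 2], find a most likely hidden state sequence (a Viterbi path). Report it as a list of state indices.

t=0: δ = [4.688e-02, 3.125e-02, 9.375e-02]  (obs o_0=3)
t=1: δ = [2.930e-02, 2.441e-03, 5.859e-03]  ψ = [2, 1, 2]  (obs o_1=0)
t=2: δ = [1.831e-03, 9.155e-04, 1.831e-03]  ψ = [0, 0, 0]  (obs o_2=3)
t=3: δ = [1.431e-04, 7.153e-05, 1.144e-04]  ψ = [2, 1, 0]  (obs o_3=3)
t=4: δ = [8.941e-06, 2.235e-05, 1.341e-05]  ψ = [0, 1, 0]  (obs o_4=2)
t=5: δ = [1.048e-06, 1.746e-06, 1.397e-06]  ψ = [2, 1, 1]  (obs o_5=3)
t=6: δ = [1.091e-07, 5.457e-07, 1.637e-07]  ψ = [2, 1, 1]  (obs o_6=2)
backtrack: best end state = 1; path = [2, 0, 1, 1, 1, 1, 1]

path = [2, 0, 1, 1, 1, 1, 1]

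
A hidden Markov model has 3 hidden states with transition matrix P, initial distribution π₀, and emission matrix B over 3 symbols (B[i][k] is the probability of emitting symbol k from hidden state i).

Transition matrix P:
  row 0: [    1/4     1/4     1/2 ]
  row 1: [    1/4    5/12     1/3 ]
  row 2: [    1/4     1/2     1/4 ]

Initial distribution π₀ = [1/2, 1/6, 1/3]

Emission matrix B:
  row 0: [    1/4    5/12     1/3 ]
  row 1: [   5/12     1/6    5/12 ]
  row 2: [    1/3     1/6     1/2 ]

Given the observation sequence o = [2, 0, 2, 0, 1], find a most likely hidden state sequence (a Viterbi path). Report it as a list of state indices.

t=0: δ = [1.667e-01, 6.944e-02, 1.667e-01]  (obs o_0=2)
t=1: δ = [1.042e-02, 3.472e-02, 2.778e-02]  ψ = [0, 2, 0]  (obs o_1=0)
t=2: δ = [2.894e-03, 6.028e-03, 5.787e-03]  ψ = [1, 1, 1]  (obs o_2=2)
t=3: δ = [3.768e-04, 1.206e-03, 6.698e-04]  ψ = [1, 2, 1]  (obs o_3=0)
t=4: δ = [1.256e-04, 8.372e-05, 6.698e-05]  ψ = [1, 1, 1]  (obs o_4=1)
backtrack: best end state = 0; path = [2, 1, 2, 1, 0]

path = [2, 1, 2, 1, 0]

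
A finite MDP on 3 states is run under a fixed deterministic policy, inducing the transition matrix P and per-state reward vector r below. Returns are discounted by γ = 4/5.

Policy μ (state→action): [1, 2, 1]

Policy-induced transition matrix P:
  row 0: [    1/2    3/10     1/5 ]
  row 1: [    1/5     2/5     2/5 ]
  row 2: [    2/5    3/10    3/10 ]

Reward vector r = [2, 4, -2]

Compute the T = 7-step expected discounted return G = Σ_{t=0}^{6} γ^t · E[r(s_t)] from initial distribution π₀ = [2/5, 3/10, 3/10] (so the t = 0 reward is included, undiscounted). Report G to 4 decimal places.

t=0: π = [0.4000, 0.3000, 0.3000], E[r] = 1.4000, γ^t·E[r] = 1.400000, running G = 1.400000
t=1: π = [0.3800, 0.3300, 0.2900], E[r] = 1.5000, γ^t·E[r] = 1.200000, running G = 2.600000
t=2: π = [0.3720, 0.3330, 0.2950], E[r] = 1.4860, γ^t·E[r] = 0.951040, running G = 3.551040
t=3: π = [0.3706, 0.3333, 0.2961], E[r] = 1.4822, γ^t·E[r] = 0.758886, running G = 4.309926
t=4: π = [0.3704, 0.3333, 0.2963], E[r] = 1.4816, γ^t·E[r] = 0.606855, running G = 4.916782
t=5: π = [0.3704, 0.3333, 0.2963], E[r] = 1.4815, γ^t·E[r] = 0.485456, running G = 5.402238
t=6: π = [0.3704, 0.3333, 0.2963], E[r] = 1.4815, γ^t·E[r] = 0.388362, running G = 5.790599

G = 5.7906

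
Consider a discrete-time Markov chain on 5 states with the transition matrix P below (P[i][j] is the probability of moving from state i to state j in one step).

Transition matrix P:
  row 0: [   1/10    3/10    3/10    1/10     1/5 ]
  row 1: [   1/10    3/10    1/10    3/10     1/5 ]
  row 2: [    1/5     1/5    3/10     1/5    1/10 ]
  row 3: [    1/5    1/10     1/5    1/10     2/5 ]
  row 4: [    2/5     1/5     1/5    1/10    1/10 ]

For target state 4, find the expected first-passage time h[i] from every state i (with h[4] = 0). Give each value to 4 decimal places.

h = [4.7407, 4.4722, 5.1481, 3.8056, 0.0000]

First-step conditioning: h[4] = 0; for i ≠ 4, h[i] = 1 + Σ_k P[i][k]·h[k].
  h[0] = 1 + 1/10·h[0] + 3/10·h[1] + 3/10·h[2] + 1/10·h[3]
  h[1] = 1 + 1/10·h[0] + 3/10·h[1] + 1/10·h[2] + 3/10·h[3]
  h[2] = 1 + 1/5·h[0] + 1/5·h[1] + 3/10·h[2] + 1/5·h[3]
  h[3] = 1 + 1/5·h[0] + 1/10·h[1] + 1/5·h[2] + 1/10·h[3]
Solving the 4×4 linear system over states ≠ 4 gives exactly h = [128/27, 161/36, 139/27, 137/36, 0] (h[4] = 0 is the target).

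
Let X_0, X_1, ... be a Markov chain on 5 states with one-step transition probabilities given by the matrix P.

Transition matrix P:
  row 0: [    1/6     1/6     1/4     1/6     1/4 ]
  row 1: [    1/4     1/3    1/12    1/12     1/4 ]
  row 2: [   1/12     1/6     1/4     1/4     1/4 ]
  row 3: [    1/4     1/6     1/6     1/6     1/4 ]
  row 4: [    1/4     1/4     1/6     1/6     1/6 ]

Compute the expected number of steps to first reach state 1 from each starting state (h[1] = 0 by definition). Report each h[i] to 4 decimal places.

First-step conditioning: h[1] = 0; for i ≠ 1, h[i] = 1 + Σ_k P[i][k]·h[k].
  h[0] = 1 + 1/6·h[0] + 1/4·h[2] + 1/6·h[3] + 1/4·h[4]
  h[2] = 1 + 1/12·h[0] + 1/4·h[2] + 1/4·h[3] + 1/4·h[4]
  h[3] = 1 + 1/4·h[0] + 1/6·h[2] + 1/6·h[3] + 1/4·h[4]
  h[4] = 1 + 1/4·h[0] + 1/6·h[2] + 1/6·h[3] + 1/6·h[4]
Solving the 4×4 linear system over states ≠ 1 gives exactly h = [156/29, 0, 156/29, 156/29, 144/29] (h[1] = 0 is the target).

h = [5.3793, 0.0000, 5.3793, 5.3793, 4.9655]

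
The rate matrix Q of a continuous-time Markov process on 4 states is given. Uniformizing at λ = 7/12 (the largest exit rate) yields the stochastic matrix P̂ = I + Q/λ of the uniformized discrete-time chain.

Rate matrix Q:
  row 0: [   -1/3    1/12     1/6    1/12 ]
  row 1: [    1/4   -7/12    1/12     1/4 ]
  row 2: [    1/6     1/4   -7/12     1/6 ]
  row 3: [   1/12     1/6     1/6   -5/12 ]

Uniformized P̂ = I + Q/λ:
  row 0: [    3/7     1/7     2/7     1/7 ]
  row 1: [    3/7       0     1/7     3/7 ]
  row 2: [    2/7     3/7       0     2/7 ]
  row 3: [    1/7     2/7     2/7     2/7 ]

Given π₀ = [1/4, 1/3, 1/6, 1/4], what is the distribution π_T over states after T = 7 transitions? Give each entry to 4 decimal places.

t=0: π = [0.2500, 0.3333, 0.1667, 0.2500]
t=1: π = [0.3333, 0.1786, 0.1905, 0.2976]
t=2: π = [0.3163, 0.2143, 0.2058, 0.2636]
t=3: π = [0.3239, 0.2087, 0.1963, 0.2711]
t=4: π = [0.3231, 0.2079, 0.1998, 0.2693]
t=5: π = [0.3231, 0.2087, 0.1989, 0.2693]
t=6: π = [0.3232, 0.2083, 0.1991, 0.2694]
t=7: π = [0.3232, 0.2085, 0.1991, 0.2693]

π = [0.3232, 0.2085, 0.1991, 0.2693]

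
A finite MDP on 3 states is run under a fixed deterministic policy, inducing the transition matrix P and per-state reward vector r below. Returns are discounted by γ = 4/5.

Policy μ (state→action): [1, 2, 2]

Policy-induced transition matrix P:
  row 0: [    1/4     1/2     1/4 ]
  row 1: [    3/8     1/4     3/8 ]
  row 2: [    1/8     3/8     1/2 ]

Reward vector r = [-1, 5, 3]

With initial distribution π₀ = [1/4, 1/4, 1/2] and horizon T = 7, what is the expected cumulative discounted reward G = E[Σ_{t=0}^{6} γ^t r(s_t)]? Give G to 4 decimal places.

G = 10.6860

t=0: π = [0.2500, 0.2500, 0.5000], E[r] = 2.5000, γ^t·E[r] = 2.500000, running G = 2.500000
t=1: π = [0.2188, 0.3750, 0.4063], E[r] = 2.8750, γ^t·E[r] = 2.300000, running G = 4.800000
t=2: π = [0.2461, 0.3555, 0.3984], E[r] = 2.7266, γ^t·E[r] = 1.745000, running G = 6.545000
t=3: π = [0.2446, 0.3613, 0.3940], E[r] = 2.7441, γ^t·E[r] = 1.405000, running G = 7.950000
t=4: π = [0.2459, 0.3604, 0.3937], E[r] = 2.7372, γ^t·E[r] = 1.121150, running G = 9.071150
t=5: π = [0.2458, 0.3607, 0.3935], E[r] = 2.7380, γ^t·E[r] = 0.897190, running G = 9.968340
t=6: π = [0.2459, 0.3606, 0.3935], E[r] = 2.7377, γ^t·E[r] = 0.717667, running G = 10.686007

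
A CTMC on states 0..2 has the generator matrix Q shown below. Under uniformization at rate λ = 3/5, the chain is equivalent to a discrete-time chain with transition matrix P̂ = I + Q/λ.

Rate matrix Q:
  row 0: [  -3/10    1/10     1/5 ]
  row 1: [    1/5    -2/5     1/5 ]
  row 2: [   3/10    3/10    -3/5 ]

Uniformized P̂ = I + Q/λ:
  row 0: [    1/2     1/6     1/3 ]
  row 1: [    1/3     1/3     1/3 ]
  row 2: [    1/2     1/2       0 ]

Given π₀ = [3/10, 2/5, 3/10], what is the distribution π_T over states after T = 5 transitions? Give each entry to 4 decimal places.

π = [0.4501, 0.3002, 0.2498]

t=0: π = [0.3000, 0.4000, 0.3000]
t=1: π = [0.4333, 0.3333, 0.2333]
t=2: π = [0.4444, 0.3000, 0.2556]
t=3: π = [0.4500, 0.3019, 0.2481]
t=4: π = [0.4497, 0.2997, 0.2506]
t=5: π = [0.4501, 0.3002, 0.2498]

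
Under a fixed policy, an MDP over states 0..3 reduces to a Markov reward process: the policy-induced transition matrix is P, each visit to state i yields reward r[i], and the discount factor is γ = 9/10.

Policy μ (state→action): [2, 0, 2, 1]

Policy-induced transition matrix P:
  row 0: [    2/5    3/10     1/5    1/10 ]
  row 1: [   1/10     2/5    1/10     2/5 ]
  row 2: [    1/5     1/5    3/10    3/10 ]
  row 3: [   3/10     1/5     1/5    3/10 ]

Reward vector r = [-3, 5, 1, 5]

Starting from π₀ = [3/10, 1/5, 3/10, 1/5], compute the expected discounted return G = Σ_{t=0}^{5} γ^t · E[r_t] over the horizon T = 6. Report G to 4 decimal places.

t=0: π = [0.3000, 0.2000, 0.3000, 0.2000], E[r] = 1.4000, γ^t·E[r] = 1.400000, running G = 1.400000
t=1: π = [0.2600, 0.2700, 0.2100, 0.2600], E[r] = 2.0800, γ^t·E[r] = 1.872000, running G = 3.272000
t=2: π = [0.2510, 0.2800, 0.1940, 0.2750], E[r] = 2.2160, γ^t·E[r] = 1.794960, running G = 5.066960
t=3: π = [0.2497, 0.2811, 0.1914, 0.2778], E[r] = 2.2368, γ^t·E[r] = 1.630627, running G = 6.697587
t=4: π = [0.2496, 0.2812, 0.1910, 0.2782], E[r] = 2.2390, γ^t·E[r] = 1.469008, running G = 8.166595
t=5: π = [0.2496, 0.2812, 0.1910, 0.2782], E[r] = 2.2391, γ^t·E[r] = 1.322169, running G = 9.488764

G = 9.4888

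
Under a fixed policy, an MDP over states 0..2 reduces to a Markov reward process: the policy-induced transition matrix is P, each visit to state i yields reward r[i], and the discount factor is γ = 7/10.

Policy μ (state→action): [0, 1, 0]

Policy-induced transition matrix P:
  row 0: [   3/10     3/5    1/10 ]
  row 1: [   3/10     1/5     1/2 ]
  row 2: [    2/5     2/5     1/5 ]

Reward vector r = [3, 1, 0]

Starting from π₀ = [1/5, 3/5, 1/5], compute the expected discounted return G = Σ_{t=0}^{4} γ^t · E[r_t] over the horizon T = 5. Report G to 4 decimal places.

G = 3.5844

t=0: π = [0.2000, 0.6000, 0.2000], E[r] = 1.2000, γ^t·E[r] = 1.200000, running G = 1.200000
t=1: π = [0.3200, 0.3200, 0.3600], E[r] = 1.2800, γ^t·E[r] = 0.896000, running G = 2.096000
t=2: π = [0.3360, 0.4000, 0.2640], E[r] = 1.4080, γ^t·E[r] = 0.689920, running G = 2.785920
t=3: π = [0.3264, 0.3872, 0.2864], E[r] = 1.3664, γ^t·E[r] = 0.468675, running G = 3.254595
t=4: π = [0.3286, 0.3878, 0.2835], E[r] = 1.3738, γ^t·E[r] = 0.329840, running G = 3.584435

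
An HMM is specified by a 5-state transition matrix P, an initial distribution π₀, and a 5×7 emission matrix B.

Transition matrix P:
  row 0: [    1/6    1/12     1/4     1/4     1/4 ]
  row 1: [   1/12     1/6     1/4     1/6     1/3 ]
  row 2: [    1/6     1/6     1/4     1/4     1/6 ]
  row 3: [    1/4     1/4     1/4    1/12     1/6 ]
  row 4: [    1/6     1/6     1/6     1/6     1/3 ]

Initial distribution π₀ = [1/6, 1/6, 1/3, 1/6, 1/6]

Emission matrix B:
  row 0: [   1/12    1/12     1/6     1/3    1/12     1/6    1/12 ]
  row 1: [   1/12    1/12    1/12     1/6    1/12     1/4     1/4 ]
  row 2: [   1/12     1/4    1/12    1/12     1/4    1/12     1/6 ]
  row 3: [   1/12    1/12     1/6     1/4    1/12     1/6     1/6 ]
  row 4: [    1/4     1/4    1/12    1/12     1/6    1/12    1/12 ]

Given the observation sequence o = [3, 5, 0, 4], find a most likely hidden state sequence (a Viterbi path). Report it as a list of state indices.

path = [3, 1, 4, 4]

t=0: δ = [5.556e-02, 2.778e-02, 2.778e-02, 4.167e-02, 1.389e-02]  (obs o_0=3)
t=1: δ = [1.736e-03, 2.604e-03, 1.157e-03, 2.315e-03, 1.157e-03]  ψ = [3, 3, 0, 0, 0]  (obs o_1=5)
t=2: δ = [4.823e-05, 4.823e-05, 5.425e-05, 3.617e-05, 2.170e-04]  ψ = [3, 3, 1, 0, 1]  (obs o_2=0)
t=3: δ = [3.014e-06, 3.014e-06, 9.042e-06, 3.014e-06, 1.206e-05]  ψ = [4, 4, 4, 4, 4]  (obs o_3=4)
backtrack: best end state = 4; path = [3, 1, 4, 4]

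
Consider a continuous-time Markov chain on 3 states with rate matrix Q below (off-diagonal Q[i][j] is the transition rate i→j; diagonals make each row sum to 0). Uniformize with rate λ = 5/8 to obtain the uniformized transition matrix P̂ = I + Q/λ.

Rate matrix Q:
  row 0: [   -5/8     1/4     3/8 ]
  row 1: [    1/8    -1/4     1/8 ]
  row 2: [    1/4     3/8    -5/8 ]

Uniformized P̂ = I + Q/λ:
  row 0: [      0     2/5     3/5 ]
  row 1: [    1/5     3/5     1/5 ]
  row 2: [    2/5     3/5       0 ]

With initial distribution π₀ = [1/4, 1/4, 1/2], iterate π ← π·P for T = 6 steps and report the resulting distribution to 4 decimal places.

π = [0.2050, 0.5584, 0.2366]

t=0: π = [0.2500, 0.2500, 0.5000]
t=1: π = [0.2500, 0.5500, 0.2000]
t=2: π = [0.1900, 0.5500, 0.2600]
t=3: π = [0.2140, 0.5620, 0.2240]
t=4: π = [0.2020, 0.5572, 0.2408]
t=5: π = [0.2078, 0.5596, 0.2326]
t=6: π = [0.2050, 0.5584, 0.2366]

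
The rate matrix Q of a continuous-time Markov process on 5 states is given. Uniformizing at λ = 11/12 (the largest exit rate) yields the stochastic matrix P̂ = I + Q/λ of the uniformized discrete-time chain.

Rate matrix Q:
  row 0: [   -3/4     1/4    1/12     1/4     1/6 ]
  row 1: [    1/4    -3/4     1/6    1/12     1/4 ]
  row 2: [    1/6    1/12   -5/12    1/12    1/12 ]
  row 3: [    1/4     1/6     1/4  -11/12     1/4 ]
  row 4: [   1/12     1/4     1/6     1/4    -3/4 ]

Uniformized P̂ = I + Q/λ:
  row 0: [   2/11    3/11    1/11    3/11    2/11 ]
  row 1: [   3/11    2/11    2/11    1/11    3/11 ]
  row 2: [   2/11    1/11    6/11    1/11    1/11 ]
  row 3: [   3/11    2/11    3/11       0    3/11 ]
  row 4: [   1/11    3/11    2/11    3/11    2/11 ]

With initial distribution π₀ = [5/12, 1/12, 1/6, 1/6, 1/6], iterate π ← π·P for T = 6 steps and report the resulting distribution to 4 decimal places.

π = [0.1956, 0.1914, 0.2785, 0.1471, 0.1874]

t=0: π = [0.4167, 0.0833, 0.1667, 0.1667, 0.1667]
t=1: π = [0.1894, 0.2197, 0.2197, 0.1818, 0.1894]
t=2: π = [0.2011, 0.1963, 0.2610, 0.1433, 0.1983]
t=3: π = [0.1947, 0.1944, 0.2715, 0.1505, 0.1890]
t=4: π = [0.1960, 0.1920, 0.2765, 0.1470, 0.1885]
t=5: π = [0.1955, 0.1916, 0.2779, 0.1475, 0.1875]
t=6: π = [0.1956, 0.1914, 0.2785, 0.1471, 0.1874]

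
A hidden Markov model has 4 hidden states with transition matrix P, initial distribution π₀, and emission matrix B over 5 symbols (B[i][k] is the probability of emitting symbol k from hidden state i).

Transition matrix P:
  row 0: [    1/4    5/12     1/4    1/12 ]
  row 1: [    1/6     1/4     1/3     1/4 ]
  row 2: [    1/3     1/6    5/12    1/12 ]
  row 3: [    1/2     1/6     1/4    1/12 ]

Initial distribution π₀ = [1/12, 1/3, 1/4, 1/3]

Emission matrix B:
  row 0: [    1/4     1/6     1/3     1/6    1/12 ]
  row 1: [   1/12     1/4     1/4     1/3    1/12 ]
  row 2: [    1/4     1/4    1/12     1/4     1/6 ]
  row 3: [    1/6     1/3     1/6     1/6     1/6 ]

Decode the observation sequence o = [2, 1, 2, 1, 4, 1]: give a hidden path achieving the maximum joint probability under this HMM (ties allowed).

path = [1, 3, 0, 1, 2, 2]

t=0: δ = [2.778e-02, 8.333e-02, 2.083e-02, 5.556e-02]  (obs o_0=2)
t=1: δ = [4.630e-03, 5.208e-03, 6.944e-03, 6.944e-03]  ψ = [3, 1, 1, 1]  (obs o_1=1)
t=2: δ = [1.157e-03, 4.823e-04, 2.411e-04, 2.170e-04]  ψ = [3, 0, 2, 1]  (obs o_2=2)
t=3: δ = [4.823e-05, 1.206e-04, 7.234e-05, 4.019e-05]  ψ = [0, 0, 0, 1]  (obs o_3=1)
t=4: δ = [2.009e-06, 2.512e-06, 6.698e-06, 5.023e-06]  ψ = [2, 1, 1, 1]  (obs o_4=4)
t=5: δ = [4.186e-07, 2.791e-07, 6.977e-07, 2.093e-07]  ψ = [3, 2, 2, 1]  (obs o_5=1)
backtrack: best end state = 2; path = [1, 3, 0, 1, 2, 2]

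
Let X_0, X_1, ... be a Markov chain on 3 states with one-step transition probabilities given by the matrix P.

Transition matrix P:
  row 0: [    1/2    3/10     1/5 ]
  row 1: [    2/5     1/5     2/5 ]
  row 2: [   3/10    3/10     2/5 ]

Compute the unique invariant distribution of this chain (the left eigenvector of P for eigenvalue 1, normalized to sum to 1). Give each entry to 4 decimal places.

π = [0.4091, 0.2727, 0.3182]

Balance equations π_j = Σ_i π_i·P[i][j]:
  π_0 = 1/2·π_0 + 2/5·π_1 + 3/10·π_2
  π_1 = 3/10·π_0 + 1/5·π_1 + 3/10·π_2
  normalize: π_0 + π_1 + π_2 = 1
Solving the linear system gives exactly π = [9/22, 3/11, 7/22].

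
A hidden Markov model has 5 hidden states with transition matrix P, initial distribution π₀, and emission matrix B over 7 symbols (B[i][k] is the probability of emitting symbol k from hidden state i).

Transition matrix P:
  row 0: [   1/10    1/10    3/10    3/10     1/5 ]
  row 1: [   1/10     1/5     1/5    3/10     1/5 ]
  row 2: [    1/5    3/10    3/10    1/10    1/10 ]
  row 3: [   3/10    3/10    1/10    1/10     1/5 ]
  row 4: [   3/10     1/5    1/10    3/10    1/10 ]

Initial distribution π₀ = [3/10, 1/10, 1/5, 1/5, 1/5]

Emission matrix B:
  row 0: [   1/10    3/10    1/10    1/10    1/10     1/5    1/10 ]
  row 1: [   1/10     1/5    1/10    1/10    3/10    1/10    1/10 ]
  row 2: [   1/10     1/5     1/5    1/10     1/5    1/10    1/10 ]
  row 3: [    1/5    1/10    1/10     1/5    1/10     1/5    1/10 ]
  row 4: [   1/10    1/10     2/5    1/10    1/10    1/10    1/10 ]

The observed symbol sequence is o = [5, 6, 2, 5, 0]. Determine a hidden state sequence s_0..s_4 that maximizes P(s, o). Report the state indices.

t=0: δ = [6.000e-02, 1.000e-02, 2.000e-02, 4.000e-02, 2.000e-02]  (obs o_0=5)
t=1: δ = [1.200e-03, 1.200e-03, 1.800e-03, 1.800e-03, 1.200e-03]  ψ = [3, 3, 0, 0, 0]  (obs o_1=6)
t=2: δ = [5.400e-05, 5.400e-05, 1.080e-04, 3.600e-05, 1.440e-04]  ψ = [3, 2, 2, 0, 3]  (obs o_2=2)
t=3: δ = [8.640e-06, 3.240e-06, 3.240e-06, 8.640e-06, 1.440e-06]  ψ = [4, 2, 2, 4, 4]  (obs o_3=5)
t=4: δ = [2.592e-07, 2.592e-07, 2.592e-07, 5.184e-07, 1.728e-07]  ψ = [3, 3, 0, 0, 0]  (obs o_4=0)
backtrack: best end state = 3; path = [0, 3, 4, 0, 3]

path = [0, 3, 4, 0, 3]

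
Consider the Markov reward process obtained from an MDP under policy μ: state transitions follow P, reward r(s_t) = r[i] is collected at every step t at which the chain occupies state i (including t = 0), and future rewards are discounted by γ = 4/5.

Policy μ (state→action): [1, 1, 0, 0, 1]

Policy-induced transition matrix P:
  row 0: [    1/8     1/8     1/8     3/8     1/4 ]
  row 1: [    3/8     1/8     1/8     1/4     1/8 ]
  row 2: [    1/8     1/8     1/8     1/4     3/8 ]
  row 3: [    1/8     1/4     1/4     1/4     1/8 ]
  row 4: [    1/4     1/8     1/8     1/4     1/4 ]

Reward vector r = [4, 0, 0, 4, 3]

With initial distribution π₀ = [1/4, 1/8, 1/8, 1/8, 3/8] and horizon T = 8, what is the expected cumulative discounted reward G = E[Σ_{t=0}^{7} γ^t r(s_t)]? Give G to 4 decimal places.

G = 10.6600

t=0: π = [0.2500, 0.1250, 0.1250, 0.1250, 0.3750], E[r] = 2.6250, γ^t·E[r] = 2.625000, running G = 2.625000
t=1: π = [0.2031, 0.1406, 0.1406, 0.2813, 0.2344], E[r] = 2.6406, γ^t·E[r] = 2.112500, running G = 4.737500
t=2: π = [0.1895, 0.1602, 0.1602, 0.2754, 0.2148], E[r] = 2.5039, γ^t·E[r] = 1.602500, running G = 6.340000
t=3: π = [0.1919, 0.1594, 0.1594, 0.2737, 0.2156], E[r] = 2.5090, γ^t·E[r] = 1.284625, running G = 7.624625
t=4: π = [0.1918, 0.1592, 0.1592, 0.2740, 0.2158], E[r] = 2.5105, γ^t·E[r] = 1.028313, running G = 8.652938
t=5: π = [0.1918, 0.1592, 0.1592, 0.2740, 0.2158], E[r] = 2.5103, γ^t·E[r] = 0.822563, running G = 9.475500
t=6: π = [0.1918, 0.1592, 0.1592, 0.2740, 0.2158], E[r] = 2.5103, γ^t·E[r] = 0.658053, running G = 10.133553
t=7: π = [0.1918, 0.1592, 0.1592, 0.2740, 0.2158], E[r] = 2.5103, γ^t·E[r] = 0.526443, running G = 10.659995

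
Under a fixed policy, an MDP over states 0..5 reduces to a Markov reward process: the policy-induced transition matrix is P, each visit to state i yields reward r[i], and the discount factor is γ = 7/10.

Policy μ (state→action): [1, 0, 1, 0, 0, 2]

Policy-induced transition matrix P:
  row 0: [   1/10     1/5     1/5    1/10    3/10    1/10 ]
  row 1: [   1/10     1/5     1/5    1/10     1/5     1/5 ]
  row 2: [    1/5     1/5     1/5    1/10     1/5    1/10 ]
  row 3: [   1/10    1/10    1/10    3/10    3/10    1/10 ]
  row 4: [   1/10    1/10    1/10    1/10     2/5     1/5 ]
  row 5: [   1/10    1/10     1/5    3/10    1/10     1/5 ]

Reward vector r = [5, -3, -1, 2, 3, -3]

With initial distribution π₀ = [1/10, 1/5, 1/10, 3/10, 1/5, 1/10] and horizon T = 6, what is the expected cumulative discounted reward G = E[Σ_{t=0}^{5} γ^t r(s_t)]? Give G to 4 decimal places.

G = 2.0089

t=0: π = [0.1000, 0.2000, 0.1000, 0.3000, 0.2000, 0.1000], E[r] = 0.7000, γ^t·E[r] = 0.700000, running G = 0.700000
t=1: π = [0.1100, 0.1400, 0.1500, 0.1800, 0.2700, 0.1500], E[r] = 0.7000, γ^t·E[r] = 0.490000, running G = 1.190000
t=2: π = [0.1150, 0.1400, 0.1550, 0.1660, 0.2680, 0.1560], E[r] = 0.6680, γ^t·E[r] = 0.327320, running G = 1.517320
t=3: π = [0.1155, 0.1410, 0.1566, 0.1644, 0.2661, 0.1564], E[r] = 0.6558, γ^t·E[r] = 0.224939, running G = 1.742259
t=4: π = [0.1157, 0.1413, 0.1570, 0.1642, 0.2656, 0.1564], E[r] = 0.6534, γ^t·E[r] = 0.156881, running G = 1.899141
t=5: π = [0.1157, 0.1414, 0.1570, 0.1641, 0.2655, 0.1563], E[r] = 0.6529, γ^t·E[r] = 0.109731, running G = 2.008872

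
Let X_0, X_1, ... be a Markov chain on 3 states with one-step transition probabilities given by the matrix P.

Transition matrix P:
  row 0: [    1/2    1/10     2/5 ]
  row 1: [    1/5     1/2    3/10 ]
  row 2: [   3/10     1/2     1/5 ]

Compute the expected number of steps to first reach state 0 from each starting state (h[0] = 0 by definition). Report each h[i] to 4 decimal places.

h = [0.0000, 4.4000, 4.0000]

First-step conditioning: h[0] = 0; for i ≠ 0, h[i] = 1 + Σ_k P[i][k]·h[k].
  h[1] = 1 + 1/2·h[1] + 3/10·h[2]
  h[2] = 1 + 1/2·h[1] + 1/5·h[2]
Solving the 2×2 linear system over states ≠ 0 gives exactly h = [0, 22/5, 4] (h[0] = 0 is the target).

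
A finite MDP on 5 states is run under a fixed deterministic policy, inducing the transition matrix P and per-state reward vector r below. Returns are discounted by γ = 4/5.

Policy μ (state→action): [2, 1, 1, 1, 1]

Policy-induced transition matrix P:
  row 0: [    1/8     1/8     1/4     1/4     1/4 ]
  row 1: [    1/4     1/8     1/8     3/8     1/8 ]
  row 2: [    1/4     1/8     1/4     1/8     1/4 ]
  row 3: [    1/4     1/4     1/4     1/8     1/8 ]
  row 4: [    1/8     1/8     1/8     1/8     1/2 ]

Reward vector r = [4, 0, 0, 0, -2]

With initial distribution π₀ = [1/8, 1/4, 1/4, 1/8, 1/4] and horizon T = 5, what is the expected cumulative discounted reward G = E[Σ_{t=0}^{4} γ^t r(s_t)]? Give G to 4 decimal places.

t=0: π = [0.1250, 0.2500, 0.2500, 0.1250, 0.2500], E[r] = 0.0000, γ^t·E[r] = 0.000000, running G = 0.000000
t=1: π = [0.2031, 0.1406, 0.1875, 0.2031, 0.2656], E[r] = 0.2813, γ^t·E[r] = 0.225000, running G = 0.225000
t=2: π = [0.1914, 0.1504, 0.1992, 0.1855, 0.2734], E[r] = 0.2188, γ^t·E[r] = 0.140000, running G = 0.365000
t=3: π = [0.1919, 0.1482, 0.1970, 0.1865, 0.2764], E[r] = 0.2148, γ^t·E[r] = 0.110000, running G = 0.475000
t=4: π = [0.1915, 0.1483, 0.1969, 0.1860, 0.2773], E[r] = 0.2114, γ^t·E[r] = 0.086575, running G = 0.561575

G = 0.5616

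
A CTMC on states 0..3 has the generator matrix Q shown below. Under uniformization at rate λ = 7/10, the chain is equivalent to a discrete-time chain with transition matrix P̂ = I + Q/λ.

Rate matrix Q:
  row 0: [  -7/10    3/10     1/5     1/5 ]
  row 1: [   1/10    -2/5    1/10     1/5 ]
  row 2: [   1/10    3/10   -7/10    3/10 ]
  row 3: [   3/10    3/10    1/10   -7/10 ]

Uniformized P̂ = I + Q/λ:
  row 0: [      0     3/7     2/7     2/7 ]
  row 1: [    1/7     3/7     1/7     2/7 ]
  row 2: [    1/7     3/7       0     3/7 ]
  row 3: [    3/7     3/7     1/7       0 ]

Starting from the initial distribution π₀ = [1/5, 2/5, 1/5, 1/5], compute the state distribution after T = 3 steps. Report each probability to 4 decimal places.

t=0: π = [0.2000, 0.4000, 0.2000, 0.2000]
t=1: π = [0.1714, 0.4286, 0.1429, 0.2571]
t=2: π = [0.1918, 0.4286, 0.1469, 0.2327]
t=3: π = [0.1819, 0.4286, 0.1493, 0.2402]

π = [0.1819, 0.4286, 0.1493, 0.2402]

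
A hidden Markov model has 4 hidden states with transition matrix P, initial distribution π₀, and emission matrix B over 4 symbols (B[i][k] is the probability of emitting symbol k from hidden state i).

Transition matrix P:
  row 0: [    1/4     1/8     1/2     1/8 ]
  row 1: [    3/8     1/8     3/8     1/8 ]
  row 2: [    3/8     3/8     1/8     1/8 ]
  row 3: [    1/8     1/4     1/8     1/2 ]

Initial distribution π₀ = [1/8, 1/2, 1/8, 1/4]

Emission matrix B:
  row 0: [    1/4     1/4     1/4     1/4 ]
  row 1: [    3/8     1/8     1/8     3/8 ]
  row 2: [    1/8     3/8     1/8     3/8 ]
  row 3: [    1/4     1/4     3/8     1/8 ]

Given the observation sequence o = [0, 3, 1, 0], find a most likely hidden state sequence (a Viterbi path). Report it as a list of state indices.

path = [1, 0, 2, 1]

t=0: δ = [3.125e-02, 1.875e-01, 1.562e-02, 6.250e-02]  (obs o_0=0)
t=1: δ = [1.758e-02, 8.789e-03, 2.637e-02, 3.906e-03]  ψ = [1, 1, 1, 3]  (obs o_1=3)
t=2: δ = [2.472e-03, 1.236e-03, 3.296e-03, 8.240e-04]  ψ = [2, 2, 0, 2]  (obs o_2=1)
t=3: δ = [3.090e-04, 4.635e-04, 1.545e-04, 1.030e-04]  ψ = [2, 2, 0, 2]  (obs o_3=0)
backtrack: best end state = 1; path = [1, 0, 2, 1]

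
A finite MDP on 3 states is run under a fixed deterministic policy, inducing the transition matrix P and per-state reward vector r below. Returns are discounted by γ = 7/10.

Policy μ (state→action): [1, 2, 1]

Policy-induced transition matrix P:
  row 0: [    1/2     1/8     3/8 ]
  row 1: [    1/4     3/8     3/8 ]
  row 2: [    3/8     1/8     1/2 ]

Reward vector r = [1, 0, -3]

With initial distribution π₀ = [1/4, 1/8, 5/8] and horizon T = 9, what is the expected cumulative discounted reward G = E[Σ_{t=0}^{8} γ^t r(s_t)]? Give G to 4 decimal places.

t=0: π = [0.2500, 0.1250, 0.6250], E[r] = -1.6250, γ^t·E[r] = -1.625000, running G = -1.625000
t=1: π = [0.3906, 0.1563, 0.4531], E[r] = -0.9688, γ^t·E[r] = -0.678125, running G = -2.303125
t=2: π = [0.4043, 0.1641, 0.4316], E[r] = -0.8906, γ^t·E[r] = -0.436406, running G = -2.739531
t=3: π = [0.4050, 0.1660, 0.4290], E[r] = -0.8818, γ^t·E[r] = -0.302470, running G = -3.042001
t=4: π = [0.4049, 0.1665, 0.4286], E[r] = -0.8810, γ^t·E[r] = -0.211524, running G = -3.253525
t=5: π = [0.4048, 0.1666, 0.4286], E[r] = -0.8809, γ^t·E[r] = -0.148059, running G = -3.401583
t=6: π = [0.4048, 0.1667, 0.4286], E[r] = -0.8809, γ^t·E[r] = -0.103642, running G = -3.505226
t=7: π = [0.4048, 0.1667, 0.4286], E[r] = -0.8810, γ^t·E[r] = -0.072550, running G = -3.577776
t=8: π = [0.4048, 0.1667, 0.4286], E[r] = -0.8810, γ^t·E[r] = -0.050785, running G = -3.628561

G = -3.6286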